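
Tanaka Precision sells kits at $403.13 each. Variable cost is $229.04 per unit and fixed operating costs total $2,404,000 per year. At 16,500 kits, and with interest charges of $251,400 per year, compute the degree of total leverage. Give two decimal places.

13.23

Total contribution margin = 16,500 × $174.09 = $2,872,485.00.
Operating income = contribution − fixed costs = $2,872,485.00 − $2,404,000 = $468,485.00. Interest = $251,400.00.
DOL = $2,872,485.00 ÷ $468,485.00 = 6.1314; DFL = $468,485.00 ÷ $217,085.00 = 2.1581.
Combined leverage = 6.1314 × 2.1581 = 13.2322.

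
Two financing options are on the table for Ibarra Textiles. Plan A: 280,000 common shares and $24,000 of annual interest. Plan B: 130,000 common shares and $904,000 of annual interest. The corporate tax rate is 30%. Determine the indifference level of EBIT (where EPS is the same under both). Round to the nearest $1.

At indifference, (EBIT − 24,000)(1 − t)/280,000 = (EBIT − 904,000)(1 − t)/130,000.
The (1 − t) factor cancels: (EBIT − 24,000) × 130,000 = (EBIT − 904,000) × 280,000.
Solving, EBIT = (904,000·280,000 − 24,000·130,000) / (280,000 − 130,000) = 250,000,000,000 / 150,000 = 1,666,666.67.

$1,666,667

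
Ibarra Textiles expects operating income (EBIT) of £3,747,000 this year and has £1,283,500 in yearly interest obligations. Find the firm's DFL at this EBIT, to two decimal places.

Interest = £1,283,500.00.
Degree of financial leverage = EBIT / (EBIT − interest) = £3,747,000 / £2,463,500.00 = 1.5210.

1.52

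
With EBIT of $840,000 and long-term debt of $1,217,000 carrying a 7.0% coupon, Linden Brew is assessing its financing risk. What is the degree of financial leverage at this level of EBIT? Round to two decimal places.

1.11

Annual interest charges come to $85,190.00.
Degree of financial leverage = EBIT / (EBIT − interest) = $840,000 / $754,810.00 = 1.1129.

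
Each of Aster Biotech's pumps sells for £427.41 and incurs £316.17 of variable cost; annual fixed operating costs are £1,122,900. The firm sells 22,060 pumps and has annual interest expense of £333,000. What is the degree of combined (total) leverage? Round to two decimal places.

2.46

Contribution at this volume is 22,060 × £111.24 = £2,453,954.40.
EBIT = £2,453,954.40 − £1,122,900 = £1,331,054.40. Interest = £333,000.00.
DOL = £2,453,954.40 ÷ £1,331,054.40 = 1.8436; DFL = £1,331,054.40 ÷ £998,054.40 = 1.3336.
DCL = DOL × DFL = 1.8436 × 1.3336 = 2.4586.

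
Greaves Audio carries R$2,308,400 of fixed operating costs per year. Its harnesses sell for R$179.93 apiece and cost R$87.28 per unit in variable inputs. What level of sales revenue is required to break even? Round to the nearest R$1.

Contribution margin per unit = R$179.93 − R$87.28 = R$92.65, a CM ratio of R$92.65 ÷ R$179.93 = 0.5149.
Break-even sales = FC ÷ CM ratio = R$2,308,400 × R$179.93 / R$92.65 = R$4,483,005.

R$4,483,005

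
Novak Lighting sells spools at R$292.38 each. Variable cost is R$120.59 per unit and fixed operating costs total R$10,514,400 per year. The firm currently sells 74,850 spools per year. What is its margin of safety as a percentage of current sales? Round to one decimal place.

18.2%

Each unit contributes R$292.38 − R$120.59 = R$171.79. Break-even units = R$10,514,400 ÷ R$171.79 = 61,204.96; break-even revenue = 61,204.96 × R$292.38 = R$17,895,106.07.
Current sales = 74,850 × R$292.38 = R$21,884,643.00.
Margin of safety = (R$21,884,643.00 − R$17,895,106.07) ÷ R$21,884,643.00 = 18.2%.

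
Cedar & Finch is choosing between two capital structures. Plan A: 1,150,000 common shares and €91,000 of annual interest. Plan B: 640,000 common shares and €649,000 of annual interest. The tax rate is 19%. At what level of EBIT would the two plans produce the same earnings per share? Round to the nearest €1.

€1,349,235

At indifference, (EBIT − 91,000)(1 − t)/1,150,000 = (EBIT − 649,000)(1 − t)/640,000.
Cancelling (1 − t) and cross-multiplying: 640,000·(EBIT − 91,000) = 1,150,000·(EBIT − 649,000).
Solving, EBIT = (649,000·1,150,000 − 91,000·640,000) / (1,150,000 − 640,000) = 688,110,000,000 / 510,000 = 1,349,235.29.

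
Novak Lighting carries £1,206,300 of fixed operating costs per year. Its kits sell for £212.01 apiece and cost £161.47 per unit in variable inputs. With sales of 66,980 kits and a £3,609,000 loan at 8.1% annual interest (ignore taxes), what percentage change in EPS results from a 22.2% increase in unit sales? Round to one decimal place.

+39.8%

At 66,980 units, contribution = 66,980 × £50.54 = £3,385,169.20.
Operating income = contribution − fixed costs = £3,385,169.20 − £1,206,300 = £2,178,869.20.
Interest = £292,329.00, so EBIT − I = £1,886,540.20.
Degree of combined leverage = contribution ÷ (EBIT − I) = £3,385,169.20 ÷ £1,886,540.20 = 1.7944.
%ΔEPS = DCL × %ΔSales = 1.7944 × +22.2% = +39.8%.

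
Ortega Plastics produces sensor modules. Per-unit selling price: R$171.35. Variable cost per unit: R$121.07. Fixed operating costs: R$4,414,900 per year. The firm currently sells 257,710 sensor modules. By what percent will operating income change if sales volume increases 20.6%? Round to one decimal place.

+31.2%

Total contribution margin = 257,710 × R$50.28 = R$12,957,658.80.
Subtracting fixed costs: EBIT = R$12,957,658.80 − R$4,414,900 = R$8,542,758.80.
DOL = contribution ÷ EBIT = R$12,957,658.80 ÷ R$8,542,758.80 = 1.5168.
So EBIT moves 1.5168 × (+20.6%) = +31.2%.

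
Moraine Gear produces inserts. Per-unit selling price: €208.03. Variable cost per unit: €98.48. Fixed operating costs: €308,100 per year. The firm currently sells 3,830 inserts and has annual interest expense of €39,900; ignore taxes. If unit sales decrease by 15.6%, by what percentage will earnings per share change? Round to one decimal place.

At 3,830 units, contribution = 3,830 × €109.55 = €419,576.50.
Subtracting fixed costs: EBIT = €419,576.50 − €308,100 = €111,476.50.
Interest = €39,900.00, so EBIT − I = €71,576.50.
Degree of combined leverage = contribution ÷ (EBIT − I) = €419,576.50 ÷ €71,576.50 = 5.8619.
EPS therefore changes by 5.8619 × (-15.6%) = -91.4%.

-91.4%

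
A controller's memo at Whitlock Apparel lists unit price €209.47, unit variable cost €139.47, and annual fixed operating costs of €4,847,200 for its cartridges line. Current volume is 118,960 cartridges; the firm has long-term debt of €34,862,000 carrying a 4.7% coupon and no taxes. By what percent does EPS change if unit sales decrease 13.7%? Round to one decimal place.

-62.0%

At 118,960 units, contribution = 118,960 × €70.00 = €8,327,200.00.
Operating income = contribution − fixed costs = €8,327,200.00 − €4,847,200 = €3,480,000.00.
Interest = €1,638,514.00, so EBIT − I = €1,841,486.00.
Degree of combined leverage = contribution ÷ (EBIT − I) = €8,327,200.00 ÷ €1,841,486.00 = 4.5220.
%ΔEPS = DCL × %ΔSales = 4.5220 × -13.7% = -62.0%.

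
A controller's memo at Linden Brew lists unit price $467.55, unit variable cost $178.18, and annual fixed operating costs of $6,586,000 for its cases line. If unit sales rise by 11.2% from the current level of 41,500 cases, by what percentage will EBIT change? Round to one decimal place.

+24.8%

At 41,500 units, contribution = 41,500 × $289.37 = $12,008,855.00.
Subtracting fixed costs: EBIT = $12,008,855.00 − $6,586,000 = $5,422,855.00.
So DOL = total CM / EBIT = $12,008,855.00 / $5,422,855.00 = 2.2145.
Operating income changes by 2.2145 × +11.2% = +24.8%.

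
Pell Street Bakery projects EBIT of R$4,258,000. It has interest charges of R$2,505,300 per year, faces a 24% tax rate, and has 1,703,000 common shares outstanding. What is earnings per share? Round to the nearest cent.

Interest = R$2,505,300.00, so EBT = R$4,258,000 − R$2,505,300.00 = R$1,752,700.00.
Net income = R$1,752,700.00 × (1 − 0.24) = R$1,332,052.00.
EPS = R$1,332,052.00 ÷ 1,703,000 = R$0.78.

R$0.78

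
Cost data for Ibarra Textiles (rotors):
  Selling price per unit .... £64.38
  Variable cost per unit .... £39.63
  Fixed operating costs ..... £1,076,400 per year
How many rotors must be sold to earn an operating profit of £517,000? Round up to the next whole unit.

Contribution margin per unit = £64.38 − £39.63 = £24.75.
Units = (FC + target) / CM = (£1,076,400 + £517,000) / £24.75 = 64,379.80, so 64,380 rotors.

64,380 rotors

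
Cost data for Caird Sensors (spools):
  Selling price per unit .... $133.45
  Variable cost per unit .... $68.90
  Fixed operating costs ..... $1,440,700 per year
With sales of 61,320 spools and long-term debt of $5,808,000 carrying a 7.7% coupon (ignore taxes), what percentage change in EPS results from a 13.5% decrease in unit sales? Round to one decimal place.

-25.8%

At 61,320 units, contribution = 61,320 × $64.55 = $3,958,206.00.
EBIT = $3,958,206.00 − $1,440,700 = $2,517,506.00.
After interest of $447,216.00, pre-tax earnings = $2,070,290.00.
DCL = total CM / (EBIT − I) = $3,958,206.00 / $2,070,290.00 = 1.9119.
%ΔEPS = DCL × %ΔSales = 1.9119 × -13.5% = -25.8%.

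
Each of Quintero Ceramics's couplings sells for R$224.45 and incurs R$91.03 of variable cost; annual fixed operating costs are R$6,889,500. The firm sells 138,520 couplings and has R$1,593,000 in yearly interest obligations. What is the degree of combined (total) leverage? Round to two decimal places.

1.85

Total contribution margin = 138,520 × R$133.42 = R$18,481,338.40.
EBIT = R$18,481,338.40 − R$6,889,500 = R$11,591,838.40. Interest = R$1,593,000.00, so EBIT − I = R$9,998,838.40.
DCL = contribution ÷ (EBIT − I) = R$18,481,338.40 ÷ R$9,998,838.40 = 1.8483.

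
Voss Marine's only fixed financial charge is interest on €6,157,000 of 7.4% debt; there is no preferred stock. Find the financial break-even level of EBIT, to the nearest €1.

€455,618

Annual interest = 7.4% × €6,157,000 = €455,618.00.
Without preferred stock the financial break-even is simply EBIT = interest = €455,618.00.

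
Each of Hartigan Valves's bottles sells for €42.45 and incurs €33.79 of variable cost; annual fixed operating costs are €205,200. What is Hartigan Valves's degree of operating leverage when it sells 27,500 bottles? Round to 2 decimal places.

At 27,500 units, contribution = 27,500 × €8.66 = €238,150.00.
Operating income = contribution − fixed costs = €238,150.00 − €205,200 = €32,950.00.
DOL = contribution ÷ EBIT = €238,150.00 ÷ €32,950.00 = 7.2276.

7.23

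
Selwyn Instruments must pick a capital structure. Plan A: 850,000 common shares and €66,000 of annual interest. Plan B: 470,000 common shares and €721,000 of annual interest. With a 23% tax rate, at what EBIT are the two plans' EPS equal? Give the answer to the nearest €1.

At indifference, (EBIT − 66,000)(1 − t)/850,000 = (EBIT − 721,000)(1 − t)/470,000.
The (1 − t) factor cancels: (EBIT − 66,000) × 470,000 = (EBIT − 721,000) × 850,000.
Solving, EBIT = (721,000·850,000 − 66,000·470,000) / (850,000 − 470,000) = 581,830,000,000 / 380,000 = 1,531,131.58.

€1,531,132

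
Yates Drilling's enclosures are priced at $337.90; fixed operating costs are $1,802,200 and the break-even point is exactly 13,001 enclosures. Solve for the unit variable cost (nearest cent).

At break-even, FC = Q × (P − VC), so P − VC = $1,802,200 ÷ 13,001 = $138.6201.
Variable cost per unit = $337.90 − $138.6201 = $199.28.

$199.28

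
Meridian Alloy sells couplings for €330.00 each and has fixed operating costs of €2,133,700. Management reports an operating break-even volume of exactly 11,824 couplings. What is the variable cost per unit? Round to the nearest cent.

€149.54

At break-even, FC = Q × (P − VC), so P − VC = €2,133,700 ÷ 11,824 = €180.4550.
Variable cost per unit = €330.00 − €180.4550 = €149.54.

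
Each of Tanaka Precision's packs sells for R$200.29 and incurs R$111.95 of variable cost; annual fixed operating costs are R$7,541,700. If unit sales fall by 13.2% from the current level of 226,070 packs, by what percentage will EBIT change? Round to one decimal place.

Contribution at this volume is 226,070 × R$88.34 = R$19,971,023.80.
EBIT = R$19,971,023.80 − R$7,541,700 = R$12,429,323.80.
So DOL = total CM / EBIT = R$19,971,023.80 / R$12,429,323.80 = 1.6068.
So EBIT moves 1.6068 × (-13.2%) = -21.2%.

-21.2%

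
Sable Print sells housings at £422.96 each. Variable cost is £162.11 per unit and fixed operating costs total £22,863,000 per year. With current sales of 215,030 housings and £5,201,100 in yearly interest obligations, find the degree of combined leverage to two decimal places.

Total contribution margin = 215,030 × £260.85 = £56,090,575.50.
EBIT = £56,090,575.50 − £22,863,000 = £33,227,575.50. Interest = £5,201,100.00, so EBIT − I = £28,026,475.50.
Degree of total leverage = total CM / (EBIT − interest) = £56,090,575.50 / £28,026,475.50 = 2.0013.

2.00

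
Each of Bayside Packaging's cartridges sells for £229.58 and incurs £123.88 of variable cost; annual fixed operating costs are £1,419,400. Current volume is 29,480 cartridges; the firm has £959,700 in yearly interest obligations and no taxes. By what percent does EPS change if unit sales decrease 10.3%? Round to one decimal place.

Contribution at this volume is 29,480 × £105.70 = £3,116,036.00.
Subtracting fixed costs: EBIT = £3,116,036.00 − £1,419,400 = £1,696,636.00.
Interest = £959,700.00, so EBIT − I = £736,936.00.
Degree of combined leverage = contribution ÷ (EBIT − I) = £3,116,036.00 ÷ £736,936.00 = 4.2284.
%ΔEPS = DCL × %ΔSales = 4.2284 × -10.3% = -43.6%.

-43.6%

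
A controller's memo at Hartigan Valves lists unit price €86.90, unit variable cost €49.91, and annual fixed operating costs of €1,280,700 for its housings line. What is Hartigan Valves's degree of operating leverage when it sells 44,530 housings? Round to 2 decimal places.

4.49

At 44,530 units, contribution = 44,530 × €36.99 = €1,647,164.70.
Operating income = contribution − fixed costs = €1,647,164.70 − €1,280,700 = €366,464.70.
DOL = contribution ÷ EBIT = €1,647,164.70 ÷ €366,464.70 = 4.4947.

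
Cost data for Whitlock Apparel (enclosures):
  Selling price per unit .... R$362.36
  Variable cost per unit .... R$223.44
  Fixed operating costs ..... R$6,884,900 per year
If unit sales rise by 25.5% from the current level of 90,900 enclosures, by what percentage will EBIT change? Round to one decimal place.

Total contribution margin = 90,900 × R$138.92 = R$12,627,828.00.
Subtracting fixed costs: EBIT = R$12,627,828.00 − R$6,884,900 = R$5,742,928.00.
DOL = contribution ÷ EBIT = R$12,627,828.00 ÷ R$5,742,928.00 = 2.1988.
Operating income changes by 2.1988 × +25.5% = +56.1%.

+56.1%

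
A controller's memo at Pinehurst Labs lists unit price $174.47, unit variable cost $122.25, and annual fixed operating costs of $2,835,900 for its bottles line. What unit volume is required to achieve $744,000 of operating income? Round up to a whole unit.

Each unit contributes $174.47 − $122.25 = $52.22.
Need Q such that Q × $52.22 − $2,835,900 = $744,000, i.e. Q = $3,579,900 / $52.22 = 68,554.19 → 68,555.

68,555 bottles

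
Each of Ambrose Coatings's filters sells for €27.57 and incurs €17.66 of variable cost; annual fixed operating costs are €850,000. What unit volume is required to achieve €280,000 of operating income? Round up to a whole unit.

114,027 filters

Contribution margin per unit = €27.57 − €17.66 = €9.91.
Units = (FC + target) / CM = (€850,000 + €280,000) / €9.91 = 114,026.24, so 114,027 filters.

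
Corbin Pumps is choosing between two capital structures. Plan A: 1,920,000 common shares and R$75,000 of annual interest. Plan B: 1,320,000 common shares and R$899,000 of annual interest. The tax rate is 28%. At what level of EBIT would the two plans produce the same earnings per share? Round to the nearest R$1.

R$2,711,800

At indifference, (EBIT − 75,000)(1 − t)/1,920,000 = (EBIT − 899,000)(1 − t)/1,320,000.
Cancelling (1 − t) and cross-multiplying: 1,320,000·(EBIT − 75,000) = 1,920,000·(EBIT − 899,000).
Solving, EBIT = (899,000·1,920,000 − 75,000·1,320,000) / (1,920,000 − 1,320,000) = 1,627,080,000,000 / 600,000 = 2,711,800.00.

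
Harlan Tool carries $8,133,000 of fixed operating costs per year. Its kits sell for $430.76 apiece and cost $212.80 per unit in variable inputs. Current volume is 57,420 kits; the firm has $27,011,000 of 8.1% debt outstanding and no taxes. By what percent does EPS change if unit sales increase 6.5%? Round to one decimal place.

Contribution at this volume is 57,420 × $217.96 = $12,515,263.20.
Operating income = contribution − fixed costs = $12,515,263.20 − $8,133,000 = $4,382,263.20.
After interest of $2,187,891.00, pre-tax earnings = $2,194,372.20.
DCL = total CM / (EBIT − I) = $12,515,263.20 / $2,194,372.20 = 5.7033.
EPS therefore changes by 5.7033 × (+6.5%) = +37.1%.

+37.1%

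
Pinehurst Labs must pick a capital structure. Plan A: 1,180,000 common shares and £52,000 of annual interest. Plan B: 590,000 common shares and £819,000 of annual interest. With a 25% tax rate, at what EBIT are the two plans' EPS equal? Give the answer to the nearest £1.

At indifference, (EBIT − 52,000)(1 − t)/1,180,000 = (EBIT − 819,000)(1 − t)/590,000.
Cancelling (1 − t) and cross-multiplying: 590,000·(EBIT − 52,000) = 1,180,000·(EBIT − 819,000).
EBIT × (1,180,000 − 590,000) = 819,000 × 1,180,000 − 52,000 × 590,000 = 935,740,000,000, so EBIT = 935,740,000,000 ÷ 590,000 = 1,586,000.00.

£1,586,000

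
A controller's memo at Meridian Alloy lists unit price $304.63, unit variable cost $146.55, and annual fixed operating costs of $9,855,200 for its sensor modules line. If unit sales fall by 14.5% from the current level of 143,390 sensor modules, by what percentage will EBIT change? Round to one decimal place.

-25.7%

At 143,390 units, contribution = 143,390 × $158.08 = $22,667,091.20.
Subtracting fixed costs: EBIT = $22,667,091.20 − $9,855,200 = $12,811,891.20.
So DOL = total CM / EBIT = $22,667,091.20 / $12,811,891.20 = 1.7692.
Operating income changes by 1.7692 × -14.5% = -25.7%.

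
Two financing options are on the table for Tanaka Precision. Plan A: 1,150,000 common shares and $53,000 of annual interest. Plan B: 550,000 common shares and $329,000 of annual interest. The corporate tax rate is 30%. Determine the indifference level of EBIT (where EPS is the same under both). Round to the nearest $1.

Set EPS_A = EPS_B: (EBIT − $53,000)(1 − 0.30) ÷ 1,150,000 = (EBIT − $329,000)(1 − 0.30) ÷ 550,000.
Cancelling (1 − t) and cross-multiplying: 550,000·(EBIT − 53,000) = 1,150,000·(EBIT − 329,000).
EBIT × (1,150,000 − 550,000) = 329,000 × 1,150,000 − 53,000 × 550,000 = 349,200,000,000, so EBIT = 349,200,000,000 ÷ 600,000 = 582,000.00.

$582,000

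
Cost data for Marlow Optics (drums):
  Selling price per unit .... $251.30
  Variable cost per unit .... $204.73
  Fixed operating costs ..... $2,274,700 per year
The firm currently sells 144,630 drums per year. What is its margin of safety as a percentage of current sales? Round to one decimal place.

66.2%

Contribution margin per unit = $251.30 − $204.73 = $46.57. Break-even units = $2,274,700 ÷ $46.57 = 48,844.75; break-even revenue = 48,844.75 × $251.30 = $12,274,685.63.
Current sales = 144,630 × $251.30 = $36,345,519.00.
Margin of safety = ($36,345,519.00 − $12,274,685.63) ÷ $36,345,519.00 = 66.2%.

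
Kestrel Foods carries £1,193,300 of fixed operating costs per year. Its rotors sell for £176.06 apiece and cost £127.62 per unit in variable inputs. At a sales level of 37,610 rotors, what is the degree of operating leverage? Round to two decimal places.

At 37,610 units, contribution = 37,610 × £48.44 = £1,821,828.40.
EBIT = £1,821,828.40 − £1,193,300 = £628,528.40.
DOL = contribution ÷ EBIT = £1,821,828.40 ÷ £628,528.40 = 2.8986.

2.90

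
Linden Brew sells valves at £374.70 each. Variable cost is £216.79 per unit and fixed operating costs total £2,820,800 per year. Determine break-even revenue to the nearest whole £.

Contribution margin per unit = £374.70 − £216.79 = £157.91, a CM ratio of £157.91 ÷ £374.70 = 0.4214.
Break-even revenue = fixed costs × price ÷ CM = £2,820,800 × £374.70 ÷ £157.91 = £6,693,393.

£6,693,393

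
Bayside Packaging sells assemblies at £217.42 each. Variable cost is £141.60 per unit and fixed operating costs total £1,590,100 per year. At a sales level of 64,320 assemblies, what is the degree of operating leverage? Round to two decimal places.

1.48

Contribution at this volume is 64,320 × £75.82 = £4,876,742.40.
Subtracting fixed costs: EBIT = £4,876,742.40 − £1,590,100 = £3,286,642.40.
Degree of operating leverage = £4,876,742.40 / £3,286,642.40 = 1.4838.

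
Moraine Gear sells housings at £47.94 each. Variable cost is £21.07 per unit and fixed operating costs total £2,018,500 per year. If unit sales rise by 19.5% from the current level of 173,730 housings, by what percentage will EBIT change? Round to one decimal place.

+34.4%

At 173,730 units, contribution = 173,730 × £26.87 = £4,668,125.10.
EBIT = £4,668,125.10 − £2,018,500 = £2,649,625.10.
DOL = contribution ÷ EBIT = £4,668,125.10 ÷ £2,649,625.10 = 1.7618.
%ΔEBIT = DOL × %ΔSales = 1.7618 × +19.5% = +34.4%.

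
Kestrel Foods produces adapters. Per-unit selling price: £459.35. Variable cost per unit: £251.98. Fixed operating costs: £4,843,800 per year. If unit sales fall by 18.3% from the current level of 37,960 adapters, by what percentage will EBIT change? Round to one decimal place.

Total contribution margin = 37,960 × £207.37 = £7,871,765.20.
EBIT = £7,871,765.20 − £4,843,800 = £3,027,965.20.
Degree of operating leverage = £7,871,765.20 / £3,027,965.20 = 2.5997.
So EBIT moves 2.5997 × (-18.3%) = -47.6%.

-47.6%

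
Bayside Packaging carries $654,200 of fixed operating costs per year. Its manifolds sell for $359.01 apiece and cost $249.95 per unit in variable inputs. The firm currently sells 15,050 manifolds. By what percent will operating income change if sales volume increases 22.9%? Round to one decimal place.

+38.1%

Contribution at this volume is 15,050 × $109.06 = $1,641,353.00.
Operating income = contribution − fixed costs = $1,641,353.00 − $654,200 = $987,153.00.
Degree of operating leverage = $1,641,353.00 / $987,153.00 = 1.6627.
Operating income changes by 1.6627 × +22.9% = +38.1%.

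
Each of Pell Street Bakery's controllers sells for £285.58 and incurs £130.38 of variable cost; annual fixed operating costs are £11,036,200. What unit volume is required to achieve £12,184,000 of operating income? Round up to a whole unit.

149,615 controllers

Contribution margin per unit = £285.58 − £130.38 = £155.20.
Units = (FC + target) / CM = (£11,036,200 + £12,184,000) / £155.20 = 149,614.69, so 149,615 controllers.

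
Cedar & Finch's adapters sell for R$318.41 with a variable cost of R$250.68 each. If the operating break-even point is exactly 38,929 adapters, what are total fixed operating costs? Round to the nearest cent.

Each unit contributes R$318.41 − R$250.68 = R$67.73.
Since BE = FC / CM, FC = 38,929 × R$67.73 = R$2,636,661.17.

R$2,636,661.17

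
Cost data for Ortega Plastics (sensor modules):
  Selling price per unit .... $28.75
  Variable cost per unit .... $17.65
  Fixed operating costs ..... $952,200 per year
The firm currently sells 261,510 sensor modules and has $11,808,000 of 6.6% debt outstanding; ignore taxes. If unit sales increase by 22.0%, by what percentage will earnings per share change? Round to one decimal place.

+54.5%

Contribution at this volume is 261,510 × $11.10 = $2,902,761.00.
Operating income = contribution − fixed costs = $2,902,761.00 − $952,200 = $1,950,561.00.
After interest of $779,328.00, pre-tax earnings = $1,171,233.00.
Degree of combined leverage = contribution ÷ (EBIT − I) = $2,902,761.00 ÷ $1,171,233.00 = 2.4784.
%ΔEPS = DCL × %ΔSales = 2.4784 × +22.0% = +54.5%.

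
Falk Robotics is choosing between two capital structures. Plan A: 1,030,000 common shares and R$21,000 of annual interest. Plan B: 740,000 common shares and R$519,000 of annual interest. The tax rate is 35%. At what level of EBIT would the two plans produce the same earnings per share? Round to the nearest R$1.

Set EPS_A = EPS_B: (EBIT − R$21,000)(1 − 0.35) ÷ 1,030,000 = (EBIT − R$519,000)(1 − 0.35) ÷ 740,000.
The (1 − t) factor cancels: (EBIT − 21,000) × 740,000 = (EBIT − 519,000) × 1,030,000.
EBIT × (1,030,000 − 740,000) = 519,000 × 1,030,000 − 21,000 × 740,000 = 519,030,000,000, so EBIT = 519,030,000,000 ÷ 290,000 = 1,789,758.62.

R$1,789,759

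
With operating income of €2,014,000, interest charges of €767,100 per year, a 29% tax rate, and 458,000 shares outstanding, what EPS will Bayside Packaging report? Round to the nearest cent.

€1.93

Pre-tax income = €2,014,000 − €767,100.00 = €1,246,900.00.
After tax at 29%: net income = €1,246,900.00 × 0.71 = €885,299.00.
EPS = €885,299.00 ÷ 458,000 = €1.93.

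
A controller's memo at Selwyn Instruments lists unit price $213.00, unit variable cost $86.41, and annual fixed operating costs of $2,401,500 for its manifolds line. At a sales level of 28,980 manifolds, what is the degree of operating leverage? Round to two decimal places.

2.90

At 28,980 units, contribution = 28,980 × $126.59 = $3,668,578.20.
Operating income = contribution − fixed costs = $3,668,578.20 − $2,401,500 = $1,267,078.20.
So DOL = total CM / EBIT = $3,668,578.20 / $1,267,078.20 = 2.8953.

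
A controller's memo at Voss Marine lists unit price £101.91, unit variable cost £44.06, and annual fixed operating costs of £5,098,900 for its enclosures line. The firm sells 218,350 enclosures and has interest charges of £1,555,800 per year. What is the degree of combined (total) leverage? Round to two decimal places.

At 218,350 units, contribution = 218,350 × £57.85 = £12,631,547.50.
Subtracting fixed costs: EBIT = £12,631,547.50 − £5,098,900 = £7,532,647.50. Interest = £1,555,800.00.
DOL = £12,631,547.50 ÷ £7,532,647.50 = 1.6769; DFL = £7,532,647.50 ÷ £5,976,847.50 = 1.2603.
DCL = DOL × DFL = 1.6769 × 1.2603 = 2.1134.

2.11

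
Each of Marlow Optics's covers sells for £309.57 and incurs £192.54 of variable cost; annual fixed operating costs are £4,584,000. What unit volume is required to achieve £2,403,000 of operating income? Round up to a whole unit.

59,703 covers

Each unit contributes £309.57 − £192.54 = £117.03.
Units = (FC + target) / CM = (£4,584,000 + £2,403,000) / £117.03 = 59,702.64, so 59,703 covers.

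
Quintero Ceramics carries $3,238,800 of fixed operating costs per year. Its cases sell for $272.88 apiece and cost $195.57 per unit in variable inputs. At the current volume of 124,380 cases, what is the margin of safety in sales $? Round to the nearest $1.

Each unit contributes $272.88 − $195.57 = $77.31. Break-even units = $3,238,800 ÷ $77.31 = 41,893.67; break-even revenue = 41,893.67 × $272.88 = $11,431,945.98.
Current sales = 124,380 × $272.88 = $33,940,814.40.
Margin of safety = $33,940,814.40 − $11,431,945.98 = $22,508,868.

$22,508,868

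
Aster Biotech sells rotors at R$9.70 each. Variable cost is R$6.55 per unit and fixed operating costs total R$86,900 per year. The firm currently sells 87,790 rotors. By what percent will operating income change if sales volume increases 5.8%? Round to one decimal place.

+8.5%

Contribution at this volume is 87,790 × R$3.15 = R$276,538.50.
Subtracting fixed costs: EBIT = R$276,538.50 − R$86,900 = R$189,638.50.
DOL = contribution ÷ EBIT = R$276,538.50 ÷ R$189,638.50 = 1.4582.
So EBIT moves 1.4582 × (+5.8%) = +8.5%.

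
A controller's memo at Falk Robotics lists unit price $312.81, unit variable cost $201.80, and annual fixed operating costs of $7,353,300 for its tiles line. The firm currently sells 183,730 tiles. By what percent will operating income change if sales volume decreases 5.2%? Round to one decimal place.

At 183,730 units, contribution = 183,730 × $111.01 = $20,395,867.30.
Subtracting fixed costs: EBIT = $20,395,867.30 − $7,353,300 = $13,042,567.30.
So DOL = total CM / EBIT = $20,395,867.30 / $13,042,567.30 = 1.5638.
%ΔEBIT = DOL × %ΔSales = 1.5638 × -5.2% = -8.1%.

-8.1%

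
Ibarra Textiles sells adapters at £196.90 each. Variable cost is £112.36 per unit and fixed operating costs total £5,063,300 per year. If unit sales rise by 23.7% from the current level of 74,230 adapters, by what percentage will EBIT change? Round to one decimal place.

+122.7%

At 74,230 units, contribution = 74,230 × £84.54 = £6,275,404.20.
Operating income = contribution − fixed costs = £6,275,404.20 − £5,063,300 = £1,212,104.20.
So DOL = total CM / EBIT = £6,275,404.20 / £1,212,104.20 = 5.1773.
Operating income changes by 5.1773 × +23.7% = +122.7%.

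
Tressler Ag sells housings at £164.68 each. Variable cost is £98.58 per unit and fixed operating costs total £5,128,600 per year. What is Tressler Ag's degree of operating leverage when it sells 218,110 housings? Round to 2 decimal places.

At 218,110 units, contribution = 218,110 × £66.10 = £14,417,071.00.
EBIT = £14,417,071.00 − £5,128,600 = £9,288,471.00.
Degree of operating leverage = £14,417,071.00 / £9,288,471.00 = 1.5521.

1.55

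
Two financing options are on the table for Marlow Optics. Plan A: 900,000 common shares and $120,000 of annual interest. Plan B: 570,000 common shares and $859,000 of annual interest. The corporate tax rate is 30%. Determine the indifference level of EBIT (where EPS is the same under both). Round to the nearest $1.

At indifference, (EBIT − 120,000)(1 − t)/900,000 = (EBIT − 859,000)(1 − t)/570,000.
Cancelling (1 − t) and cross-multiplying: 570,000·(EBIT − 120,000) = 900,000·(EBIT − 859,000).
Solving, EBIT = (859,000·900,000 − 120,000·570,000) / (900,000 − 570,000) = 704,700,000,000 / 330,000 = 2,135,454.55.

$2,135,455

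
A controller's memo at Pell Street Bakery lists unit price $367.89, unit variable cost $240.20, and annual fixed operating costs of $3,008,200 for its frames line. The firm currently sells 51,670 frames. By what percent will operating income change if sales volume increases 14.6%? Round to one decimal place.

Total contribution margin = 51,670 × $127.69 = $6,597,742.30.
EBIT = $6,597,742.30 − $3,008,200 = $3,589,542.30.
Degree of operating leverage = $6,597,742.30 / $3,589,542.30 = 1.8380.
Operating income changes by 1.8380 × +14.6% = +26.8%.

+26.8%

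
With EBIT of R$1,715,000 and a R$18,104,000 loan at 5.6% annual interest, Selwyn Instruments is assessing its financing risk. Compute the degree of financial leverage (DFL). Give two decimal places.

2.45

Annual interest charges come to R$1,013,824.00.
Degree of financial leverage = EBIT / (EBIT − interest) = R$1,715,000 / R$701,176.00 = 2.4459.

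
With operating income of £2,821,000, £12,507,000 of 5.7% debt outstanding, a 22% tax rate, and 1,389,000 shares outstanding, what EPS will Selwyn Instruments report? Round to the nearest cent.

£1.18

Pre-tax income = £2,821,000 − £712,899.00 = £2,108,101.00.
After tax at 22%: net income = £2,108,101.00 × 0.78 = £1,644,318.78.
EPS = £1,644,318.78 ÷ 1,389,000 = £1.18.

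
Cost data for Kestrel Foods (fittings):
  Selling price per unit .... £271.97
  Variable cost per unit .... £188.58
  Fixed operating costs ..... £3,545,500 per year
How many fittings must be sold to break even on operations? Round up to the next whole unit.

Each unit contributes £271.97 − £188.58 = £83.39.
Units to break even: £3,545,500 ÷ £83.39 = 42,517.09, rounded up to 42,518.

42,518 fittings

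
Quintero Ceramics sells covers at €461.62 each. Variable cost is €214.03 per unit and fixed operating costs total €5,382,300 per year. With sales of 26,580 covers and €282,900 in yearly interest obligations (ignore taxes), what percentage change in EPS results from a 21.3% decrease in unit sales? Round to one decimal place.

-153.1%

Contribution at this volume is 26,580 × €247.59 = €6,580,942.20.
Operating income = contribution − fixed costs = €6,580,942.20 − €5,382,300 = €1,198,642.20.
Interest = €282,900.00, so EBIT − I = €915,742.20.
Degree of combined leverage = contribution ÷ (EBIT − I) = €6,580,942.20 ÷ €915,742.20 = 7.1865.
%ΔEPS = DCL × %ΔSales = 7.1865 × -21.3% = -153.1%.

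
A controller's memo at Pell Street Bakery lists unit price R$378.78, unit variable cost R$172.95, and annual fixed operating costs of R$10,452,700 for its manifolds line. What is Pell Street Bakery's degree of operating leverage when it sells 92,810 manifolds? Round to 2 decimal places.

2.21

At 92,810 units, contribution = 92,810 × R$205.83 = R$19,103,082.30.
EBIT = R$19,103,082.30 − R$10,452,700 = R$8,650,382.30.
DOL = contribution ÷ EBIT = R$19,103,082.30 ÷ R$8,650,382.30 = 2.2084.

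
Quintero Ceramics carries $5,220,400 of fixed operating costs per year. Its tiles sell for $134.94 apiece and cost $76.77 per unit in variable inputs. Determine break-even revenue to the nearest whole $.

Contribution margin per unit = $134.94 − $76.77 = $58.17, a CM ratio of $58.17 ÷ $134.94 = 0.4311.
Break-even sales = FC ÷ CM ratio = $5,220,400 × $134.94 / $58.17 = $12,110,036.

$12,110,036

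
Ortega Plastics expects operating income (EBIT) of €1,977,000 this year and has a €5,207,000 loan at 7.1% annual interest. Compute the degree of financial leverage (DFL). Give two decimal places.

1.23

Interest = €369,697.00.
Degree of financial leverage = EBIT / (EBIT − interest) = €1,977,000 / €1,607,303.00 = 1.2300.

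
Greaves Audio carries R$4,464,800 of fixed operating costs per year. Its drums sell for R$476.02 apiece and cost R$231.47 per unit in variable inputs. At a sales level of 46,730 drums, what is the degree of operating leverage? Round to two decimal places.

Total contribution margin = 46,730 × R$244.55 = R$11,427,821.50.
EBIT = R$11,427,821.50 − R$4,464,800 = R$6,963,021.50.
DOL = contribution ÷ EBIT = R$11,427,821.50 ÷ R$6,963,021.50 = 1.6412.

1.64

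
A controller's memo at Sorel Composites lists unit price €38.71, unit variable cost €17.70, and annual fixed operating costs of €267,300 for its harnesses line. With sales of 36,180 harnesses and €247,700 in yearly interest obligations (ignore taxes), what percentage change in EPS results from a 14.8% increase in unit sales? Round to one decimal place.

+45.9%

Total contribution margin = 36,180 × €21.01 = €760,141.80.
Subtracting fixed costs: EBIT = €760,141.80 − €267,300 = €492,841.80.
After interest of €247,700.00, pre-tax earnings = €245,141.80.
DCL = total CM / (EBIT − I) = €760,141.80 / €245,141.80 = 3.1008.
EPS therefore changes by 3.1008 × (+14.8%) = +45.9%.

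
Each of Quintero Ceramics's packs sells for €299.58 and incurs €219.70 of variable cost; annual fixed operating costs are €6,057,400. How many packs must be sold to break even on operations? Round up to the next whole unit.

Each unit contributes €299.58 − €219.70 = €79.88.
Units to break even: €6,057,400 ÷ €79.88 = 75,831.25, rounded up to 75,832.

75,832 packs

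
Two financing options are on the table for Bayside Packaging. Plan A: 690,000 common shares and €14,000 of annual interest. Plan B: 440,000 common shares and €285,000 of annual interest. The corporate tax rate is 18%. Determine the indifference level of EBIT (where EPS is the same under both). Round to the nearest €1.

At indifference, (EBIT − 14,000)(1 − t)/690,000 = (EBIT − 285,000)(1 − t)/440,000.
Cancelling (1 − t) and cross-multiplying: 440,000·(EBIT − 14,000) = 690,000·(EBIT − 285,000).
Solving, EBIT = (285,000·690,000 − 14,000·440,000) / (690,000 − 440,000) = 190,490,000,000 / 250,000 = 761,960.00.

€761,960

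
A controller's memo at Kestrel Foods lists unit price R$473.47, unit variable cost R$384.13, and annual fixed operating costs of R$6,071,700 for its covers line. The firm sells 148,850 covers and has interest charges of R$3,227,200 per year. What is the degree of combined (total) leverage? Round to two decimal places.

3.33

At 148,850 units, contribution = 148,850 × R$89.34 = R$13,298,259.00.
EBIT = R$13,298,259.00 − R$6,071,700 = R$7,226,559.00. Interest = R$3,227,200.00, so EBIT − I = R$3,999,359.00.
Degree of total leverage = total CM / (EBIT − interest) = R$13,298,259.00 / R$3,999,359.00 = 3.3251.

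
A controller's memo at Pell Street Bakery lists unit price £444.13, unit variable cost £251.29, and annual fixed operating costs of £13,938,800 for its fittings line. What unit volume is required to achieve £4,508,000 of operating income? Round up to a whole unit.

Unit CM = price − variable cost = £444.13 − £251.29 = £192.84.
Need Q such that Q × £192.84 − £13,938,800 = £4,508,000, i.e. Q = £18,446,800 / £192.84 = 95,658.58 → 95,659.

95,659 fittings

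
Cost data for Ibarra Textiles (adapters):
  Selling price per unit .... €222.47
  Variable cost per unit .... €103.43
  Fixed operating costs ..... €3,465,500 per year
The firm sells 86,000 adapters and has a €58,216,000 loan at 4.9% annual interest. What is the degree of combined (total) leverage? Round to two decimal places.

2.61

At 86,000 units, contribution = 86,000 × €119.04 = €10,237,440.00.
Subtracting fixed costs: EBIT = €10,237,440.00 − €3,465,500 = €6,771,940.00. Interest = €2,852,584.00.
DOL = €10,237,440.00 ÷ €6,771,940.00 = 1.5117; DFL = €6,771,940.00 ÷ €3,919,356.00 = 1.7278.
Combined leverage = 1.5117 × 1.7278 = 2.6119.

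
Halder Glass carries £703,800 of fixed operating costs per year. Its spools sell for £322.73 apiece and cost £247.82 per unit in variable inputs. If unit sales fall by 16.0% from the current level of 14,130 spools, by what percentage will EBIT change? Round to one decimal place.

-47.7%

Total contribution margin = 14,130 × £74.91 = £1,058,478.30.
Operating income = contribution − fixed costs = £1,058,478.30 − £703,800 = £354,678.30.
DOL = contribution ÷ EBIT = £1,058,478.30 ÷ £354,678.30 = 2.9843.
%ΔEBIT = DOL × %ΔSales = 2.9843 × -16.0% = -47.7%.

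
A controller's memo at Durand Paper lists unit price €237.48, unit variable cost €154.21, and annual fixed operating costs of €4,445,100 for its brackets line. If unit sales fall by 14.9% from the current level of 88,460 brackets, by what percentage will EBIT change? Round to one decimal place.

Contribution at this volume is 88,460 × €83.27 = €7,366,064.20.
EBIT = €7,366,064.20 − €4,445,100 = €2,920,964.20.
DOL = contribution ÷ EBIT = €7,366,064.20 ÷ €2,920,964.20 = 2.5218.
Operating income changes by 2.5218 × -14.9% = -37.6%.

-37.6%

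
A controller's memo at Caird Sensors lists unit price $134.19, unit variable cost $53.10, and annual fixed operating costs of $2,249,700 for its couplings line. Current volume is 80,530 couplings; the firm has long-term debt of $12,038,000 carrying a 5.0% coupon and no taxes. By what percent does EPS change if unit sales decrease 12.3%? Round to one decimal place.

-21.8%

Contribution at this volume is 80,530 × $81.09 = $6,530,177.70.
Operating income = contribution − fixed costs = $6,530,177.70 − $2,249,700 = $4,280,477.70.
Interest = $601,900.00, so EBIT − I = $3,678,577.70.
Degree of combined leverage = contribution ÷ (EBIT − I) = $6,530,177.70 ÷ $3,678,577.70 = 1.7752.
EPS therefore changes by 1.7752 × (-12.3%) = -21.8%.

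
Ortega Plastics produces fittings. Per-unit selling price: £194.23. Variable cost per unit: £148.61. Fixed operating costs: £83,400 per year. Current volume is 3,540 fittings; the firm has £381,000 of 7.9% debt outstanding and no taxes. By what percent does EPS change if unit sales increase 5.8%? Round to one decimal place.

+19.5%

At 3,540 units, contribution = 3,540 × £45.62 = £161,494.80.
Operating income = contribution − fixed costs = £161,494.80 − £83,400 = £78,094.80.
After interest of £30,099.00, pre-tax earnings = £47,995.80.
DCL = total CM / (EBIT − I) = £161,494.80 / £47,995.80 = 3.3648.
%ΔEPS = DCL × %ΔSales = 3.3648 × +5.8% = +19.5%.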